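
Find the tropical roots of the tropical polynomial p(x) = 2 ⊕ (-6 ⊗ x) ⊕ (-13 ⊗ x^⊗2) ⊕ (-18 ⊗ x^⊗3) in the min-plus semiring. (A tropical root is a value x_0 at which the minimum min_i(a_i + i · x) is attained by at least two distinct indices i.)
Roots: {5, 7, 8}

Each tropical root is a break point of the lower envelope of the lines y = a_i + i · x (there are 4 lines, with slopes 0, 1, ..., 3). Only the lines that attain the minimum somewhere contribute to roots; other lines are dominated. Here the surviving (envelope) indices are i = 3, i = 2, i = 1, i = 0.
Intersections between consecutive envelope lines give the roots: for adjacent envelope indices i < j the intersection is x = (a_i − a_j) / (j − i). Reading off the sorted break points: {5, 7, 8}.
Verification: at each break x_0, at least two indices attain the minimum of min_i(a_i + i · x_0).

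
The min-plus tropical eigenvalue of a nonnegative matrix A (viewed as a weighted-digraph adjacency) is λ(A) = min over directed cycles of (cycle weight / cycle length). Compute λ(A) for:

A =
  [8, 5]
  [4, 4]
λ(A) = 4

Enumerate directed cycles and compute their means (weight / length). Sample:
  cycle 0 → 0: weight = 8, length = 1, mean = 8/1 ≈ 8.000
  cycle 1 → 1: weight = 4, length = 1, mean = 4/1 ≈ 4.000
  cycle 0 → 1 → 0: weight = 9, length = 2, mean = 9/2 ≈ 4.500
  cycle 1 → 0 → 1: weight = 9, length = 2, mean = 9/2 ≈ 4.500
Minimum mean = 4.000, attained e.g. along the cycle 1 → 1 with weight 4 and length 1. So λ(A) = 4/1 = 4.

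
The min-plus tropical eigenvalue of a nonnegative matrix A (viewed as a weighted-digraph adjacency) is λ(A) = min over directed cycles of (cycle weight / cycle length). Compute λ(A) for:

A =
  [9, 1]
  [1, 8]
λ(A) = 1

Enumerate directed cycles and compute their means (weight / length). Sample:
  cycle 0 → 0: weight = 9, length = 1, mean = 9/1 ≈ 9.000
  cycle 1 → 1: weight = 8, length = 1, mean = 8/1 ≈ 8.000
  cycle 0 → 1 → 0: weight = 2, length = 2, mean = 2/2 ≈ 1.000
  cycle 1 → 0 → 1: weight = 2, length = 2, mean = 2/2 ≈ 1.000
Minimum mean = 1.000, attained e.g. along the cycle 0 → 1 → 0 with weight 2 and length 2. So λ(A) = 2/2 = 1.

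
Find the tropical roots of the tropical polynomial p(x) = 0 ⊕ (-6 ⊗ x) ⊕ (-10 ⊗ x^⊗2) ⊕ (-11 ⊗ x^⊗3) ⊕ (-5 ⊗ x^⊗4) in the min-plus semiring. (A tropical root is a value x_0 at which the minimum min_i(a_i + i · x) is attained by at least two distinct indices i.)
Roots: {-6, 1, 4, 6}

Each tropical root is a break point of the lower envelope of the lines y = a_i + i · x (there are 5 lines, with slopes 0, 1, ..., 4). Only the lines that attain the minimum somewhere contribute to roots; other lines are dominated. Here the surviving (envelope) indices are i = 4, i = 3, i = 2, i = 1, i = 0.
Intersections between consecutive envelope lines give the roots: for adjacent envelope indices i < j the intersection is x = (a_i − a_j) / (j − i). Reading off the sorted break points: {-6, 1, 4, 6}.
Verification: at each break x_0, at least two indices attain the minimum of min_i(a_i + i · x_0).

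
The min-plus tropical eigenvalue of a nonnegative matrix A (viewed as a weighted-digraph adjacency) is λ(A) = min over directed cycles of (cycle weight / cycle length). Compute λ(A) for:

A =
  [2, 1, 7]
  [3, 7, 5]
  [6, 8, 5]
λ(A) = 2

Enumerate directed cycles and compute their means (weight / length). Sample:
  cycle 0 → 0: weight = 2, length = 1, mean = 2/1 ≈ 2.000
  cycle 1 → 1: weight = 7, length = 1, mean = 7/1 ≈ 7.000
  cycle 2 → 2: weight = 5, length = 1, mean = 5/1 ≈ 5.000
  cycle 0 → 1 → 0: weight = 4, length = 2, mean = 4/2 ≈ 2.000
  cycle 0 → 2 → 0: weight = 13, length = 2, mean = 13/2 ≈ 6.500
  cycle 1 → 0 → 1: weight = 4, length = 2, mean = 4/2 ≈ 2.000
Minimum mean = 2.000, attained e.g. along the cycle 0 → 0 with weight 2 and length 1. So λ(A) = 2/1 = 2.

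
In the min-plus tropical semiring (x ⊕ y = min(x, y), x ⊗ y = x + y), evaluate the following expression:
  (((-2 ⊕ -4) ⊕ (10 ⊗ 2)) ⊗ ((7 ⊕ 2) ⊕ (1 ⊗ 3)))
(((-2 ⊕ -4) ⊕ (10 ⊗ 2)) ⊗ ((7 ⊕ 2) ⊕ (1 ⊗ 3))) = -2

Expand innermost to outermost. Recall ⊕ takes the minimum of its arguments and ⊗ takes their sum. Working out the expression (((-2 ⊕ -4) ⊕ (10 ⊗ 2)) ⊗ ((7 ⊕ 2) ⊕ (1 ⊗ 3))) gives -2.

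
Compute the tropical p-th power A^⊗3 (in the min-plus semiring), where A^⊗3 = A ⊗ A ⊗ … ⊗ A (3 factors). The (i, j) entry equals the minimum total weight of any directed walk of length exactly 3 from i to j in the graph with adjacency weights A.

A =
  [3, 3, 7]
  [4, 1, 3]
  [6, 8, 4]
A^⊗3 =
  [8, 5, 7]
  [6, 3, 5]
  [12, 10, 12]

Each entry (A^⊗3)_ij equals the minimum over all length-3 walks i = v_0 → v_1 → … → v_3 = j of Σ_t A[v_t][v_{t+1}]. For example, for (i, j) = (0, 2) we minimise over 9 possible intermediate vertex sequences; the minimum is 7, attained along the walk 0 → 1 → 1 → 2.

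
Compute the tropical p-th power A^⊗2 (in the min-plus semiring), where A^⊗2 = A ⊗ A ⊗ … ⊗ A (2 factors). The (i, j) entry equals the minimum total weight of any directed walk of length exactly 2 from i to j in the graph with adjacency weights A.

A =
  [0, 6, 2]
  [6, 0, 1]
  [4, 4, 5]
A^⊗2 =
  [0, 6, 2]
  [5, 0, 1]
  [4, 4, 5]

Each entry (A^⊗2)_ij equals the minimum over all length-2 walks i = v_0 → v_1 → … → v_2 = j of Σ_t A[v_t][v_{t+1}]. For example, for (i, j) = (0, 2) we minimise over 3 possible intermediate vertex sequences; the minimum is 2, attained along the walk 0 → 0 → 2.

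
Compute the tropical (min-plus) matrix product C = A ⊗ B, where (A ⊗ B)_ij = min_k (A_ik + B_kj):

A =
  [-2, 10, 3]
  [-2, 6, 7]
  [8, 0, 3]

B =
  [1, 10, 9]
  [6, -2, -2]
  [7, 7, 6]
A ⊗ B =
  [-1, 8, 7]
  [-1, 4, 4]
  [6, -2, -2]

Apply the min-plus product entry-by-entry:
  C[0][0] = min over k of (A[0][0] + B[0][0] = -2 + 1 = -1, A[0][1] + B[1][0] = 10 + 6 = 16, A[0][2] + B[2][0] = 3 + 7 = 10) = -1 (attained at k = 0)
  C[0][1] = min over k of (A[0][0] + B[0][1] = -2 + 10 = 8, A[0][1] + B[1][1] = 10 + -2 = 8, A[0][2] + B[2][1] = 3 + 7 = 10) = 8 (attained at k = 0)
  C[0][2] = min over k of (A[0][0] + B[0][2] = -2 + 9 = 7, A[0][1] + B[1][2] = 10 + -2 = 8, A[0][2] + B[2][2] = 3 + 6 = 9) = 7 (attained at k = 0)
  C[1][0] = min over k of (A[1][0] + B[0][0] = -2 + 1 = -1, A[1][1] + B[1][0] = 6 + 6 = 12, A[1][2] + B[2][0] = 7 + 7 = 14) = -1 (attained at k = 0)
  C[1][1] = min over k of (A[1][0] + B[0][1] = -2 + 10 = 8, A[1][1] + B[1][1] = 6 + -2 = 4, A[1][2] + B[2][1] = 7 + 7 = 14) = 4 (attained at k = 1)
  C[1][2] = min over k of (A[1][0] + B[0][2] = -2 + 9 = 7, A[1][1] + B[1][2] = 6 + -2 = 4, A[1][2] + B[2][2] = 7 + 6 = 13) = 4 (attained at k = 1)
  C[2][0] = min over k of (A[2][0] + B[0][0] = 8 + 1 = 9, A[2][1] + B[1][0] = 0 + 6 = 6, A[2][2] + B[2][0] = 3 + 7 = 10) = 6 (attained at k = 1)
  C[2][1] = min over k of (A[2][0] + B[0][1] = 8 + 10 = 18, A[2][1] + B[1][1] = 0 + -2 = -2, A[2][2] + B[2][1] = 3 + 7 = 10) = -2 (attained at k = 1)
  C[2][2] = min over k of (A[2][0] + B[0][2] = 8 + 9 = 17, A[2][1] + B[1][2] = 0 + -2 = -2, A[2][2] + B[2][2] = 3 + 6 = 9) = -2 (attained at k = 1)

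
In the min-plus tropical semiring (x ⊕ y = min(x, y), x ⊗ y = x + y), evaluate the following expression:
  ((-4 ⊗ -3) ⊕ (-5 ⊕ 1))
((-4 ⊗ -3) ⊕ (-5 ⊕ 1)) = -7

Expand innermost to outermost. Recall ⊕ takes the minimum of its arguments and ⊗ takes their sum. Working out the expression ((-4 ⊗ -3) ⊕ (-5 ⊕ 1)) gives -7.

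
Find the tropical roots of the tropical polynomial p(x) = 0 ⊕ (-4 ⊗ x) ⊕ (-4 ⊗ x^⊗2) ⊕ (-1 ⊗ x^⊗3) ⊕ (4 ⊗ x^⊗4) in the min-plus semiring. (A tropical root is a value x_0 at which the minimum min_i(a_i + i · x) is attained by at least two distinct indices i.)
Roots: {-5, -3, 0, 4}

Each tropical root is a break point of the lower envelope of the lines y = a_i + i · x (there are 5 lines, with slopes 0, 1, ..., 4). Only the lines that attain the minimum somewhere contribute to roots; other lines are dominated. Here the surviving (envelope) indices are i = 4, i = 3, i = 2, i = 1, i = 0.
Intersections between consecutive envelope lines give the roots: for adjacent envelope indices i < j the intersection is x = (a_i − a_j) / (j − i). Reading off the sorted break points: {-5, -3, 0, 4}.
Verification: at each break x_0, at least two indices attain the minimum of min_i(a_i + i · x_0).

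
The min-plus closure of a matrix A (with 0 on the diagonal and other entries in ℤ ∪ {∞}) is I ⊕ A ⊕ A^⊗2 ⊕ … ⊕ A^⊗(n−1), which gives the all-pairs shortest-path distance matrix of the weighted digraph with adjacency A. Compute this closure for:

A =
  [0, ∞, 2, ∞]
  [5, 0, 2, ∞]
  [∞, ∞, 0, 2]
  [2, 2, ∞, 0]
Closure =
  [0, 6, 2, 4]
  [5, 0, 2, 4]
  [4, 4, 0, 2]
  [2, 2, 4, 0]

This is the Floyd-Warshall all-pairs shortest-path computation. For each intermediate vertex k = 0, 1, …, 3, update dist[i][j] ← min(dist[i][j], dist[i][k] + dist[k][j]). The final matrix gives, for each (i, j), the minimum total weight of any directed path from i to j (possibly empty when i = j).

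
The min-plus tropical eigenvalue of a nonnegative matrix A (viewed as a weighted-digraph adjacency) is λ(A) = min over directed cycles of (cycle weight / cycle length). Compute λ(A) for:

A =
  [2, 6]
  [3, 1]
λ(A) = 1

Enumerate directed cycles and compute their means (weight / length). Sample:
  cycle 0 → 0: weight = 2, length = 1, mean = 2/1 ≈ 2.000
  cycle 1 → 1: weight = 1, length = 1, mean = 1/1 ≈ 1.000
  cycle 0 → 1 → 0: weight = 9, length = 2, mean = 9/2 ≈ 4.500
  cycle 1 → 0 → 1: weight = 9, length = 2, mean = 9/2 ≈ 4.500
Minimum mean = 1.000, attained e.g. along the cycle 1 → 1 with weight 1 and length 1. So λ(A) = 1/1 = 1.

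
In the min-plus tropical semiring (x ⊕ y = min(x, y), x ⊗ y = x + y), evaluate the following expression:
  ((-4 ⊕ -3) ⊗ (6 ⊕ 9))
((-4 ⊕ -3) ⊗ (6 ⊕ 9)) = 2

Expand innermost to outermost. Recall ⊕ takes the minimum of its arguments and ⊗ takes their sum. Working out the expression ((-4 ⊕ -3) ⊗ (6 ⊕ 9)) gives 2.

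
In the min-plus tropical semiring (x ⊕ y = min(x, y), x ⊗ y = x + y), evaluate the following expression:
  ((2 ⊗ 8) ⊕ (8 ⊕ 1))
((2 ⊗ 8) ⊕ (8 ⊕ 1)) = 1

Expand innermost to outermost. Recall ⊕ takes the minimum of its arguments and ⊗ takes their sum. Working out the expression ((2 ⊗ 8) ⊕ (8 ⊕ 1)) gives 1.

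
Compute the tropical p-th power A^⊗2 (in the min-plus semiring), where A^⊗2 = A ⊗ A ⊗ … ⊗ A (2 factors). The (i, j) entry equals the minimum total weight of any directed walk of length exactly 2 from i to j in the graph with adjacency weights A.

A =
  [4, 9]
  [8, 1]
A^⊗2 =
  [8, 10]
  [9, 2]

Each entry (A^⊗2)_ij equals the minimum over all length-2 walks i = v_0 → v_1 → … → v_2 = j of Σ_t A[v_t][v_{t+1}]. For example, for (i, j) = (0, 1) we minimise over 2 possible intermediate vertex sequences; the minimum is 10, attained along the walk 0 → 1 → 1.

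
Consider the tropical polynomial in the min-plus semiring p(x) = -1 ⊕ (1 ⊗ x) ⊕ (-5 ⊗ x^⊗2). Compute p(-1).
p(-1) = -7

A tropical monomial a ⊗ x^⊗i evaluates to a + i · x. Evaluating each term at x = -1:
  Term 0 contributes -1 + 0 · -1 = -1
  Term 1 contributes 1 + 1 · -1 = 0
  Term 2 contributes -5 + 2 · -1 = -7
p(-1) = ⊕ of these = min[-1, 0, -7] = -7.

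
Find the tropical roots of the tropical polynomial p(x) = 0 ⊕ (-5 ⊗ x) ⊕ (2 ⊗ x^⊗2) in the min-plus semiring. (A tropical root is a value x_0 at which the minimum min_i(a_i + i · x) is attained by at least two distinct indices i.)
Roots: {-7, 5}

Each tropical root is a break point of the lower envelope of the lines y = a_i + i · x (there are 3 lines, with slopes 0, 1, ..., 2). Only the lines that attain the minimum somewhere contribute to roots; other lines are dominated. Here the surviving (envelope) indices are i = 2, i = 1, i = 0.
Intersections between consecutive envelope lines give the roots: for adjacent envelope indices i < j the intersection is x = (a_i − a_j) / (j − i). Reading off the sorted break points: {-7, 5}.
Verification: at each break x_0, at least two indices attain the minimum of min_i(a_i + i · x_0).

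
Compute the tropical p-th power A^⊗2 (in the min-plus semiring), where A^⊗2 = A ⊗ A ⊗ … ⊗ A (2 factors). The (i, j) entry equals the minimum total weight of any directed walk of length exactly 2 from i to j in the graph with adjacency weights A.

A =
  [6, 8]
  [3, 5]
A^⊗2 =
  [11, 13]
  [8, 10]

Each entry (A^⊗2)_ij equals the minimum over all length-2 walks i = v_0 → v_1 → … → v_2 = j of Σ_t A[v_t][v_{t+1}]. For example, for (i, j) = (0, 1) we minimise over 2 possible intermediate vertex sequences; the minimum is 13, attained along the walk 0 → 1 → 1.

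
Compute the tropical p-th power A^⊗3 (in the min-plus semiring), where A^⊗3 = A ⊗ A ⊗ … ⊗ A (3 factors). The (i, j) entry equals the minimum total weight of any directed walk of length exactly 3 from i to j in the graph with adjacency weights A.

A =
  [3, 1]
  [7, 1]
A^⊗3 =
  [9, 3]
  [9, 3]

Each entry (A^⊗3)_ij equals the minimum over all length-3 walks i = v_0 → v_1 → … → v_3 = j of Σ_t A[v_t][v_{t+1}]. For example, for (i, j) = (0, 1) we minimise over 4 possible intermediate vertex sequences; the minimum is 3, attained along the walk 0 → 1 → 1 → 1.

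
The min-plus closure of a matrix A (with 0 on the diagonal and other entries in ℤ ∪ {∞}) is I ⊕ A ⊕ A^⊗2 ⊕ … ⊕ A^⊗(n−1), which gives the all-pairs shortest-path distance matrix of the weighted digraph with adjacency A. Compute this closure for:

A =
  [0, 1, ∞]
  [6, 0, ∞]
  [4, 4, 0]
Closure =
  [0, 1, ∞]
  [6, 0, ∞]
  [4, 4, 0]

This is the Floyd-Warshall all-pairs shortest-path computation. For each intermediate vertex k = 0, 1, …, 2, update dist[i][j] ← min(dist[i][j], dist[i][k] + dist[k][j]). The final matrix gives, for each (i, j), the minimum total weight of any directed path from i to j (possibly empty when i = j).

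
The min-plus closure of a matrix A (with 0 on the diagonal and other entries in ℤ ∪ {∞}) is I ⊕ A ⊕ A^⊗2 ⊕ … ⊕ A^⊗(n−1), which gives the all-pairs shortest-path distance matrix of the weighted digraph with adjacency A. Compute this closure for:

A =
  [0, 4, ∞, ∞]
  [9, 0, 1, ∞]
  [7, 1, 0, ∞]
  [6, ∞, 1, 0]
Closure =
  [0, 4, 5, ∞]
  [8, 0, 1, ∞]
  [7, 1, 0, ∞]
  [6, 2, 1, 0]

This is the Floyd-Warshall all-pairs shortest-path computation. For each intermediate vertex k = 0, 1, …, 3, update dist[i][j] ← min(dist[i][j], dist[i][k] + dist[k][j]). The final matrix gives, for each (i, j), the minimum total weight of any directed path from i to j (possibly empty when i = j).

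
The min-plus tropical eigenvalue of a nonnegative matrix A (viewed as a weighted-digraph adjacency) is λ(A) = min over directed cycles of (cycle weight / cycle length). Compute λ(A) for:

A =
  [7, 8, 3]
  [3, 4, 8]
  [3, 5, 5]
λ(A) = 3

Enumerate directed cycles and compute their means (weight / length). Sample:
  cycle 0 → 0: weight = 7, length = 1, mean = 7/1 ≈ 7.000
  cycle 1 → 1: weight = 4, length = 1, mean = 4/1 ≈ 4.000
  cycle 2 → 2: weight = 5, length = 1, mean = 5/1 ≈ 5.000
  cycle 0 → 1 → 0: weight = 11, length = 2, mean = 11/2 ≈ 5.500
  cycle 0 → 2 → 0: weight = 6, length = 2, mean = 6/2 ≈ 3.000
  cycle 1 → 0 → 1: weight = 11, length = 2, mean = 11/2 ≈ 5.500
Minimum mean = 3.000, attained e.g. along the cycle 0 → 2 → 0 with weight 6 and length 2. So λ(A) = 6/2 = 3.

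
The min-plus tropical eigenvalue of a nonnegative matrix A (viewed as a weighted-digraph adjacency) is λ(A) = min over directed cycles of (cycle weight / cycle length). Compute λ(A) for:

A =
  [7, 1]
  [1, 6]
λ(A) = 1

Enumerate directed cycles and compute their means (weight / length). Sample:
  cycle 0 → 0: weight = 7, length = 1, mean = 7/1 ≈ 7.000
  cycle 1 → 1: weight = 6, length = 1, mean = 6/1 ≈ 6.000
  cycle 0 → 1 → 0: weight = 2, length = 2, mean = 2/2 ≈ 1.000
  cycle 1 → 0 → 1: weight = 2, length = 2, mean = 2/2 ≈ 1.000
Minimum mean = 1.000, attained e.g. along the cycle 0 → 1 → 0 with weight 2 and length 2. So λ(A) = 2/2 = 1.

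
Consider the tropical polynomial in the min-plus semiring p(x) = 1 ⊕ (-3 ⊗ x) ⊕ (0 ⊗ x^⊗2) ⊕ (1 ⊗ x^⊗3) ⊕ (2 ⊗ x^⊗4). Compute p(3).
p(3) = 0

A tropical monomial a ⊗ x^⊗i evaluates to a + i · x. Evaluating each term at x = 3:
  Term 0 contributes 1 + 0 · 3 = 1
  Term 1 contributes -3 + 1 · 3 = 0
  Term 2 contributes 0 + 2 · 3 = 6
  Term 3 contributes 1 + 3 · 3 = 10
  Term 4 contributes 2 + 4 · 3 = 14
p(3) = ⊕ of these = min[1, 0, 6, 10, 14] = 0.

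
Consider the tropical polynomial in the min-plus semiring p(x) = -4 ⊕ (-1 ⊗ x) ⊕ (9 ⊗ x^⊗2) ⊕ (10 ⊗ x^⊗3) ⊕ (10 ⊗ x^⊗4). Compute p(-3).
p(-3) = -4

A tropical monomial a ⊗ x^⊗i evaluates to a + i · x. Evaluating each term at x = -3:
  Term 0 contributes -4 + 0 · -3 = -4
  Term 1 contributes -1 + 1 · -3 = -4
  Term 2 contributes 9 + 2 · -3 = 3
  Term 3 contributes 10 + 3 · -3 = 1
  Term 4 contributes 10 + 4 · -3 = -2
p(-3) = ⊕ of these = min[-4, -4, 3, 1, -2] = -4.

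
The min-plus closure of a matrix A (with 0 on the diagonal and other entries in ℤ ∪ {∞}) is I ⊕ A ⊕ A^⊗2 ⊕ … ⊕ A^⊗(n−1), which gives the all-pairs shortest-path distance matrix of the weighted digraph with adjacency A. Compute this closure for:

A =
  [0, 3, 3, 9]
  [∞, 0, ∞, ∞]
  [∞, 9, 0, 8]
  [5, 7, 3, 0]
Closure =
  [0, 3, 3, 9]
  [∞, 0, ∞, ∞]
  [13, 9, 0, 8]
  [5, 7, 3, 0]

This is the Floyd-Warshall all-pairs shortest-path computation. For each intermediate vertex k = 0, 1, …, 3, update dist[i][j] ← min(dist[i][j], dist[i][k] + dist[k][j]). The final matrix gives, for each (i, j), the minimum total weight of any directed path from i to j (possibly empty when i = j).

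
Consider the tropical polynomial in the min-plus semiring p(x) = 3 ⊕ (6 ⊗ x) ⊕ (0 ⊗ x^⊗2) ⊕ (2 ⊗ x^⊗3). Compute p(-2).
p(-2) = -4

A tropical monomial a ⊗ x^⊗i evaluates to a + i · x. Evaluating each term at x = -2:
  Term 0 contributes 3 + 0 · -2 = 3
  Term 1 contributes 6 + 1 · -2 = 4
  Term 2 contributes 0 + 2 · -2 = -4
  Term 3 contributes 2 + 3 · -2 = -4
p(-2) = ⊕ of these = min[3, 4, -4, -4] = -4.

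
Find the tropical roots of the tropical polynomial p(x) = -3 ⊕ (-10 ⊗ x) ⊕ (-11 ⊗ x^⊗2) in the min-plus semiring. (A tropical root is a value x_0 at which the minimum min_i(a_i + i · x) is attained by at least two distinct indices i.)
Roots: {1, 7}

Each tropical root is a break point of the lower envelope of the lines y = a_i + i · x (there are 3 lines, with slopes 0, 1, ..., 2). Only the lines that attain the minimum somewhere contribute to roots; other lines are dominated. Here the surviving (envelope) indices are i = 2, i = 1, i = 0.
Intersections between consecutive envelope lines give the roots: for adjacent envelope indices i < j the intersection is x = (a_i − a_j) / (j − i). Reading off the sorted break points: {1, 7}.
Verification: at each break x_0, at least two indices attain the minimum of min_i(a_i + i · x_0).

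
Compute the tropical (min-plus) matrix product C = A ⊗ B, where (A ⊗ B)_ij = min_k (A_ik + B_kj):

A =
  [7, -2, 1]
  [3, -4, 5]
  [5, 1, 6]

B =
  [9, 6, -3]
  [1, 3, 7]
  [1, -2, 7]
A ⊗ B =
  [-1, -1, 4]
  [-3, -1, 0]
  [2, 4, 2]

Apply the min-plus product entry-by-entry:
  C[0][0] = min over k of (A[0][0] + B[0][0] = 7 + 9 = 16, A[0][1] + B[1][0] = -2 + 1 = -1, A[0][2] + B[2][0] = 1 + 1 = 2) = -1 (attained at k = 1)
  C[0][1] = min over k of (A[0][0] + B[0][1] = 7 + 6 = 13, A[0][1] + B[1][1] = -2 + 3 = 1, A[0][2] + B[2][1] = 1 + -2 = -1) = -1 (attained at k = 2)
  C[0][2] = min over k of (A[0][0] + B[0][2] = 7 + -3 = 4, A[0][1] + B[1][2] = -2 + 7 = 5, A[0][2] + B[2][2] = 1 + 7 = 8) = 4 (attained at k = 0)
  C[1][0] = min over k of (A[1][0] + B[0][0] = 3 + 9 = 12, A[1][1] + B[1][0] = -4 + 1 = -3, A[1][2] + B[2][0] = 5 + 1 = 6) = -3 (attained at k = 1)
  C[1][1] = min over k of (A[1][0] + B[0][1] = 3 + 6 = 9, A[1][1] + B[1][1] = -4 + 3 = -1, A[1][2] + B[2][1] = 5 + -2 = 3) = -1 (attained at k = 1)
  C[1][2] = min over k of (A[1][0] + B[0][2] = 3 + -3 = 0, A[1][1] + B[1][2] = -4 + 7 = 3, A[1][2] + B[2][2] = 5 + 7 = 12) = 0 (attained at k = 0)
  C[2][0] = min over k of (A[2][0] + B[0][0] = 5 + 9 = 14, A[2][1] + B[1][0] = 1 + 1 = 2, A[2][2] + B[2][0] = 6 + 1 = 7) = 2 (attained at k = 1)
  C[2][1] = min over k of (A[2][0] + B[0][1] = 5 + 6 = 11, A[2][1] + B[1][1] = 1 + 3 = 4, A[2][2] + B[2][1] = 6 + -2 = 4) = 4 (attained at k = 1)
  C[2][2] = min over k of (A[2][0] + B[0][2] = 5 + -3 = 2, A[2][1] + B[1][2] = 1 + 7 = 8, A[2][2] + B[2][2] = 6 + 7 = 13) = 2 (attained at k = 0)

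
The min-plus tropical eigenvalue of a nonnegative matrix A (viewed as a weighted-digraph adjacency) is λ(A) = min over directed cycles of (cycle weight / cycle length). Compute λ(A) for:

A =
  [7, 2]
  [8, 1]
λ(A) = 1

Enumerate directed cycles and compute their means (weight / length). Sample:
  cycle 0 → 0: weight = 7, length = 1, mean = 7/1 ≈ 7.000
  cycle 1 → 1: weight = 1, length = 1, mean = 1/1 ≈ 1.000
  cycle 0 → 1 → 0: weight = 10, length = 2, mean = 10/2 ≈ 5.000
  cycle 1 → 0 → 1: weight = 10, length = 2, mean = 10/2 ≈ 5.000
Minimum mean = 1.000, attained e.g. along the cycle 1 → 1 with weight 1 and length 1. So λ(A) = 1/1 = 1.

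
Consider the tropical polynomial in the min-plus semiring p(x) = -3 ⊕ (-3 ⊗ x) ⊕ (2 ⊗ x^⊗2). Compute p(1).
p(1) = -3

A tropical monomial a ⊗ x^⊗i evaluates to a + i · x. Evaluating each term at x = 1:
  Term 0 contributes -3 + 0 · 1 = -3
  Term 1 contributes -3 + 1 · 1 = -2
  Term 2 contributes 2 + 2 · 1 = 4
p(1) = ⊕ of these = min[-3, -2, 4] = -3.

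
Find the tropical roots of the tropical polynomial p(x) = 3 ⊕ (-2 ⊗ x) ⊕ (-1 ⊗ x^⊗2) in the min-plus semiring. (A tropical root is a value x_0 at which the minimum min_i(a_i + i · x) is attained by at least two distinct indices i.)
Roots: {-1, 5}

Each tropical root is a break point of the lower envelope of the lines y = a_i + i · x (there are 3 lines, with slopes 0, 1, ..., 2). Only the lines that attain the minimum somewhere contribute to roots; other lines are dominated. Here the surviving (envelope) indices are i = 2, i = 1, i = 0.
Intersections between consecutive envelope lines give the roots: for adjacent envelope indices i < j the intersection is x = (a_i − a_j) / (j − i). Reading off the sorted break points: {-1, 5}.
Verification: at each break x_0, at least two indices attain the minimum of min_i(a_i + i · x_0).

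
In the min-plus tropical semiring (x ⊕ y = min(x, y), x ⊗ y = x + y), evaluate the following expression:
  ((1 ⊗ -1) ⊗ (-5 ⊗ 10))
((1 ⊗ -1) ⊗ (-5 ⊗ 10)) = 5

Expand innermost to outermost. Recall ⊕ takes the minimum of its arguments and ⊗ takes their sum. Working out the expression ((1 ⊗ -1) ⊗ (-5 ⊗ 10)) gives 5.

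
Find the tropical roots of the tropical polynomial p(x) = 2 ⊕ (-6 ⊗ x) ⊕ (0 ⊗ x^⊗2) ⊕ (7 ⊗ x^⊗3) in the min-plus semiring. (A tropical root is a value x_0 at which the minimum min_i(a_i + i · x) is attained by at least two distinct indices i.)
Roots: {-7, -6, 8}

Each tropical root is a break point of the lower envelope of the lines y = a_i + i · x (there are 4 lines, with slopes 0, 1, ..., 3). Only the lines that attain the minimum somewhere contribute to roots; other lines are dominated. Here the surviving (envelope) indices are i = 3, i = 2, i = 1, i = 0.
Intersections between consecutive envelope lines give the roots: for adjacent envelope indices i < j the intersection is x = (a_i − a_j) / (j − i). Reading off the sorted break points: {-7, -6, 8}.
Verification: at each break x_0, at least two indices attain the minimum of min_i(a_i + i · x_0).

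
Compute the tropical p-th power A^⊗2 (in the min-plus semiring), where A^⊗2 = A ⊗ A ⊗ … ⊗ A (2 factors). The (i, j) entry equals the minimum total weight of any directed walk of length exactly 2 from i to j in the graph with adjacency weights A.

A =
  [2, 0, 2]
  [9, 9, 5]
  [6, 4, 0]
A^⊗2 =
  [4, 2, 2]
  [11, 9, 5]
  [6, 4, 0]

Each entry (A^⊗2)_ij equals the minimum over all length-2 walks i = v_0 → v_1 → … → v_2 = j of Σ_t A[v_t][v_{t+1}]. For example, for (i, j) = (0, 2) we minimise over 3 possible intermediate vertex sequences; the minimum is 2, attained along the walk 0 → 2 → 2.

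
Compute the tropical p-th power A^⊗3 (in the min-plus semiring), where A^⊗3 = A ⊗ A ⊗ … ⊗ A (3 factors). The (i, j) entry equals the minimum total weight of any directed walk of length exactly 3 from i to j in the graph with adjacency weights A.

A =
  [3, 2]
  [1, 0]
A^⊗3 =
  [3, 2]
  [1, 0]

Each entry (A^⊗3)_ij equals the minimum over all length-3 walks i = v_0 → v_1 → … → v_3 = j of Σ_t A[v_t][v_{t+1}]. For example, for (i, j) = (0, 1) we minimise over 4 possible intermediate vertex sequences; the minimum is 2, attained along the walk 0 → 1 → 1 → 1.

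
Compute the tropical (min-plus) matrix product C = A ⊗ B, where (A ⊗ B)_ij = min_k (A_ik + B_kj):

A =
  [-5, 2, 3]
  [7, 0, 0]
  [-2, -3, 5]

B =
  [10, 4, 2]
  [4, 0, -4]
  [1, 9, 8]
A ⊗ B =
  [4, -1, -3]
  [1, 0, -4]
  [1, -3, -7]

Apply the min-plus product entry-by-entry:
  C[0][0] = min over k of (A[0][0] + B[0][0] = -5 + 10 = 5, A[0][1] + B[1][0] = 2 + 4 = 6, A[0][2] + B[2][0] = 3 + 1 = 4) = 4 (attained at k = 2)
  C[0][1] = min over k of (A[0][0] + B[0][1] = -5 + 4 = -1, A[0][1] + B[1][1] = 2 + 0 = 2, A[0][2] + B[2][1] = 3 + 9 = 12) = -1 (attained at k = 0)
  C[0][2] = min over k of (A[0][0] + B[0][2] = -5 + 2 = -3, A[0][1] + B[1][2] = 2 + -4 = -2, A[0][2] + B[2][2] = 3 + 8 = 11) = -3 (attained at k = 0)
  C[1][0] = min over k of (A[1][0] + B[0][0] = 7 + 10 = 17, A[1][1] + B[1][0] = 0 + 4 = 4, A[1][2] + B[2][0] = 0 + 1 = 1) = 1 (attained at k = 2)
  C[1][1] = min over k of (A[1][0] + B[0][1] = 7 + 4 = 11, A[1][1] + B[1][1] = 0 + 0 = 0, A[1][2] + B[2][1] = 0 + 9 = 9) = 0 (attained at k = 1)
  C[1][2] = min over k of (A[1][0] + B[0][2] = 7 + 2 = 9, A[1][1] + B[1][2] = 0 + -4 = -4, A[1][2] + B[2][2] = 0 + 8 = 8) = -4 (attained at k = 1)
  C[2][0] = min over k of (A[2][0] + B[0][0] = -2 + 10 = 8, A[2][1] + B[1][0] = -3 + 4 = 1, A[2][2] + B[2][0] = 5 + 1 = 6) = 1 (attained at k = 1)
  C[2][1] = min over k of (A[2][0] + B[0][1] = -2 + 4 = 2, A[2][1] + B[1][1] = -3 + 0 = -3, A[2][2] + B[2][1] = 5 + 9 = 14) = -3 (attained at k = 1)
  C[2][2] = min over k of (A[2][0] + B[0][2] = -2 + 2 = 0, A[2][1] + B[1][2] = -3 + -4 = -7, A[2][2] + B[2][2] = 5 + 8 = 13) = -7 (attained at k = 1)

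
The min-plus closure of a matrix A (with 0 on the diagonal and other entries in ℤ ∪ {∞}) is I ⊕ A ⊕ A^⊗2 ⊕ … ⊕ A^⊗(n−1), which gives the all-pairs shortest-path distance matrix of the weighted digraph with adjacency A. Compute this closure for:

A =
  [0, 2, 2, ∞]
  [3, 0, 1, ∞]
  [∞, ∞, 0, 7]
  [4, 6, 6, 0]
Closure =
  [0, 2, 2, 9]
  [3, 0, 1, 8]
  [11, 13, 0, 7]
  [4, 6, 6, 0]

This is the Floyd-Warshall all-pairs shortest-path computation. For each intermediate vertex k = 0, 1, …, 3, update dist[i][j] ← min(dist[i][j], dist[i][k] + dist[k][j]). The final matrix gives, for each (i, j), the minimum total weight of any directed path from i to j (possibly empty when i = j).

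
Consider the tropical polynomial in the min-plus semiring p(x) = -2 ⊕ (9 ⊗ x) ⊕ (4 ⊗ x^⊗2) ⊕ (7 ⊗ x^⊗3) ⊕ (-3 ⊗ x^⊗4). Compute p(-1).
p(-1) = -7

A tropical monomial a ⊗ x^⊗i evaluates to a + i · x. Evaluating each term at x = -1:
  Term 0 contributes -2 + 0 · -1 = -2
  Term 1 contributes 9 + 1 · -1 = 8
  Term 2 contributes 4 + 2 · -1 = 2
  Term 3 contributes 7 + 3 · -1 = 4
  Term 4 contributes -3 + 4 · -1 = -7
p(-1) = ⊕ of these = min[-2, 8, 2, 4, -7] = -7.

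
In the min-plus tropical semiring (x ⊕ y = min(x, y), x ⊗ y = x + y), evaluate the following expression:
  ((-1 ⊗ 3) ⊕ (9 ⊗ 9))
((-1 ⊗ 3) ⊕ (9 ⊗ 9)) = 2

Expand innermost to outermost. Recall ⊕ takes the minimum of its arguments and ⊗ takes their sum. Working out the expression ((-1 ⊗ 3) ⊕ (9 ⊗ 9)) gives 2.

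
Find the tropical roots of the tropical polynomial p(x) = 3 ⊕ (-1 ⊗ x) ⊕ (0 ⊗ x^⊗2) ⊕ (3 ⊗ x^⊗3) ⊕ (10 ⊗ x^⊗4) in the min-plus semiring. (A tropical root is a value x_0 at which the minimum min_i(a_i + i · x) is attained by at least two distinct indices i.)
Roots: {-7, -3, -1, 4}

Each tropical root is a break point of the lower envelope of the lines y = a_i + i · x (there are 5 lines, with slopes 0, 1, ..., 4). Only the lines that attain the minimum somewhere contribute to roots; other lines are dominated. Here the surviving (envelope) indices are i = 4, i = 3, i = 2, i = 1, i = 0.
Intersections between consecutive envelope lines give the roots: for adjacent envelope indices i < j the intersection is x = (a_i − a_j) / (j − i). Reading off the sorted break points: {-7, -3, -1, 4}.
Verification: at each break x_0, at least two indices attain the minimum of min_i(a_i + i · x_0).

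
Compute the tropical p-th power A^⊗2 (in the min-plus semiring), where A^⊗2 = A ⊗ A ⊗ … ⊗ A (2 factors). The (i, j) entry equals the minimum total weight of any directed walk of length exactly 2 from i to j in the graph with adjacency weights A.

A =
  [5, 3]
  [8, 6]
A^⊗2 =
  [10, 8]
  [13, 11]

Each entry (A^⊗2)_ij equals the minimum over all length-2 walks i = v_0 → v_1 → … → v_2 = j of Σ_t A[v_t][v_{t+1}]. For example, for (i, j) = (0, 1) we minimise over 2 possible intermediate vertex sequences; the minimum is 8, attained along the walk 0 → 0 → 1.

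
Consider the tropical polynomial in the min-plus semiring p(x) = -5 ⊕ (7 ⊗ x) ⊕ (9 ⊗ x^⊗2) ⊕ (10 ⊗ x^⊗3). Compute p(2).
p(2) = -5

A tropical monomial a ⊗ x^⊗i evaluates to a + i · x. Evaluating each term at x = 2:
  Term 0 contributes -5 + 0 · 2 = -5
  Term 1 contributes 7 + 1 · 2 = 9
  Term 2 contributes 9 + 2 · 2 = 13
  Term 3 contributes 10 + 3 · 2 = 16
p(2) = ⊕ of these = min[-5, 9, 13, 16] = -5.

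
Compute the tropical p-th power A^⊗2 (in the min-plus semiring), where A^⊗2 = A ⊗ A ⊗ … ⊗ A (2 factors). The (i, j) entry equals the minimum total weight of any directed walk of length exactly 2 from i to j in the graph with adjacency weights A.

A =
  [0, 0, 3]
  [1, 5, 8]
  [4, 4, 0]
A^⊗2 =
  [0, 0, 3]
  [1, 1, 4]
  [4, 4, 0]

Each entry (A^⊗2)_ij equals the minimum over all length-2 walks i = v_0 → v_1 → … → v_2 = j of Σ_t A[v_t][v_{t+1}]. For example, for (i, j) = (0, 2) we minimise over 3 possible intermediate vertex sequences; the minimum is 3, attained along the walk 0 → 0 → 2.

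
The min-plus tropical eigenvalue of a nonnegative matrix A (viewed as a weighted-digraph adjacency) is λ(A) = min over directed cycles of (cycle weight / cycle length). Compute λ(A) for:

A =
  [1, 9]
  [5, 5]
λ(A) = 1

Enumerate directed cycles and compute their means (weight / length). Sample:
  cycle 0 → 0: weight = 1, length = 1, mean = 1/1 ≈ 1.000
  cycle 1 → 1: weight = 5, length = 1, mean = 5/1 ≈ 5.000
  cycle 0 → 1 → 0: weight = 14, length = 2, mean = 14/2 ≈ 7.000
  cycle 1 → 0 → 1: weight = 14, length = 2, mean = 14/2 ≈ 7.000
Minimum mean = 1.000, attained e.g. along the cycle 0 → 0 with weight 1 and length 1. So λ(A) = 1/1 = 1.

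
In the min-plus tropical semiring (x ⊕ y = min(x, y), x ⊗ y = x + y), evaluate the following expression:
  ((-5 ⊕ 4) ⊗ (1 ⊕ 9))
((-5 ⊕ 4) ⊗ (1 ⊕ 9)) = -4

Expand innermost to outermost. Recall ⊕ takes the minimum of its arguments and ⊗ takes their sum. Working out the expression ((-5 ⊕ 4) ⊗ (1 ⊕ 9)) gives -4.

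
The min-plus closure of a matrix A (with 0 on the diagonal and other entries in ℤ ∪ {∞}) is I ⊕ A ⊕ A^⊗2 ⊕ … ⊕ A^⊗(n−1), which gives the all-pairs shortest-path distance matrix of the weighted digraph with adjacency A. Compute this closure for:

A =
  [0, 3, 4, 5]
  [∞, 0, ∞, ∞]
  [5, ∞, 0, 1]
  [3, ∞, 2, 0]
Closure =
  [0, 3, 4, 5]
  [∞, 0, ∞, ∞]
  [4, 7, 0, 1]
  [3, 6, 2, 0]

This is the Floyd-Warshall all-pairs shortest-path computation. For each intermediate vertex k = 0, 1, …, 3, update dist[i][j] ← min(dist[i][j], dist[i][k] + dist[k][j]). The final matrix gives, for each (i, j), the minimum total weight of any directed path from i to j (possibly empty when i = j).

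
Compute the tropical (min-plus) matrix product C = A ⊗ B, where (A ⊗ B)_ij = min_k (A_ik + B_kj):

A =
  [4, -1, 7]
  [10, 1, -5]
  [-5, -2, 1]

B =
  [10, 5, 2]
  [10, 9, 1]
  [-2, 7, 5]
A ⊗ B =
  [5, 8, 0]
  [-7, 2, 0]
  [-1, 0, -3]

Apply the min-plus product entry-by-entry:
  C[0][0] = min over k of (A[0][0] + B[0][0] = 4 + 10 = 14, A[0][1] + B[1][0] = -1 + 10 = 9, A[0][2] + B[2][0] = 7 + -2 = 5) = 5 (attained at k = 2)
  C[0][1] = min over k of (A[0][0] + B[0][1] = 4 + 5 = 9, A[0][1] + B[1][1] = -1 + 9 = 8, A[0][2] + B[2][1] = 7 + 7 = 14) = 8 (attained at k = 1)
  C[0][2] = min over k of (A[0][0] + B[0][2] = 4 + 2 = 6, A[0][1] + B[1][2] = -1 + 1 = 0, A[0][2] + B[2][2] = 7 + 5 = 12) = 0 (attained at k = 1)
  C[1][0] = min over k of (A[1][0] + B[0][0] = 10 + 10 = 20, A[1][1] + B[1][0] = 1 + 10 = 11, A[1][2] + B[2][0] = -5 + -2 = -7) = -7 (attained at k = 2)
  C[1][1] = min over k of (A[1][0] + B[0][1] = 10 + 5 = 15, A[1][1] + B[1][1] = 1 + 9 = 10, A[1][2] + B[2][1] = -5 + 7 = 2) = 2 (attained at k = 2)
  C[1][2] = min over k of (A[1][0] + B[0][2] = 10 + 2 = 12, A[1][1] + B[1][2] = 1 + 1 = 2, A[1][2] + B[2][2] = -5 + 5 = 0) = 0 (attained at k = 2)
  C[2][0] = min over k of (A[2][0] + B[0][0] = -5 + 10 = 5, A[2][1] + B[1][0] = -2 + 10 = 8, A[2][2] + B[2][0] = 1 + -2 = -1) = -1 (attained at k = 2)
  C[2][1] = min over k of (A[2][0] + B[0][1] = -5 + 5 = 0, A[2][1] + B[1][1] = -2 + 9 = 7, A[2][2] + B[2][1] = 1 + 7 = 8) = 0 (attained at k = 0)
  C[2][2] = min over k of (A[2][0] + B[0][2] = -5 + 2 = -3, A[2][1] + B[1][2] = -2 + 1 = -1, A[2][2] + B[2][2] = 1 + 5 = 6) = -3 (attained at k = 0)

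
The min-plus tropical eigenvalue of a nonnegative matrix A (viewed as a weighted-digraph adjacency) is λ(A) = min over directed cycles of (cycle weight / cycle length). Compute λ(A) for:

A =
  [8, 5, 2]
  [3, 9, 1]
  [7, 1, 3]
λ(A) = 1

Enumerate directed cycles and compute their means (weight / length). Sample:
  cycle 0 → 0: weight = 8, length = 1, mean = 8/1 ≈ 8.000
  cycle 1 → 1: weight = 9, length = 1, mean = 9/1 ≈ 9.000
  cycle 2 → 2: weight = 3, length = 1, mean = 3/1 ≈ 3.000
  cycle 0 → 1 → 0: weight = 8, length = 2, mean = 8/2 ≈ 4.000
  cycle 0 → 2 → 0: weight = 9, length = 2, mean = 9/2 ≈ 4.500
  cycle 1 → 0 → 1: weight = 8, length = 2, mean = 8/2 ≈ 4.000
Minimum mean = 1.000, attained e.g. along the cycle 1 → 2 → 1 with weight 2 and length 2. So λ(A) = 2/2 = 1.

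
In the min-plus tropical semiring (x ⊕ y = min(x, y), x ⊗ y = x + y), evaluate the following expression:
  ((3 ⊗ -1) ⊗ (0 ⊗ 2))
((3 ⊗ -1) ⊗ (0 ⊗ 2)) = 4

Expand innermost to outermost. Recall ⊕ takes the minimum of its arguments and ⊗ takes their sum. Working out the expression ((3 ⊗ -1) ⊗ (0 ⊗ 2)) gives 4.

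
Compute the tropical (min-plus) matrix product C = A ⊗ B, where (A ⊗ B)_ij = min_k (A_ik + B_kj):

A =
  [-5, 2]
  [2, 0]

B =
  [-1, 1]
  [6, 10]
A ⊗ B =
  [-6, -4]
  [1, 3]

Apply the min-plus product entry-by-entry:
  C[0][0] = min over k of (A[0][0] + B[0][0] = -5 + -1 = -6, A[0][1] + B[1][0] = 2 + 6 = 8) = -6 (attained at k = 0)
  C[0][1] = min over k of (A[0][0] + B[0][1] = -5 + 1 = -4, A[0][1] + B[1][1] = 2 + 10 = 12) = -4 (attained at k = 0)
  C[1][0] = min over k of (A[1][0] + B[0][0] = 2 + -1 = 1, A[1][1] + B[1][0] = 0 + 6 = 6) = 1 (attained at k = 0)
  C[1][1] = min over k of (A[1][0] + B[0][1] = 2 + 1 = 3, A[1][1] + B[1][1] = 0 + 10 = 10) = 3 (attained at k = 0)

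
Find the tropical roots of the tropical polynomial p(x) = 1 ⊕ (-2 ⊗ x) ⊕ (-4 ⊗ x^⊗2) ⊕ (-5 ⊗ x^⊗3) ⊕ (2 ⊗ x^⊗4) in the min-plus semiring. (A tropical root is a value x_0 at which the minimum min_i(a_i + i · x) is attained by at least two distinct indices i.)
Roots: {-7, 1, 2, 3}

Each tropical root is a break point of the lower envelope of the lines y = a_i + i · x (there are 5 lines, with slopes 0, 1, ..., 4). Only the lines that attain the minimum somewhere contribute to roots; other lines are dominated. Here the surviving (envelope) indices are i = 4, i = 3, i = 2, i = 1, i = 0.
Intersections between consecutive envelope lines give the roots: for adjacent envelope indices i < j the intersection is x = (a_i − a_j) / (j − i). Reading off the sorted break points: {-7, 1, 2, 3}.
Verification: at each break x_0, at least two indices attain the minimum of min_i(a_i + i · x_0).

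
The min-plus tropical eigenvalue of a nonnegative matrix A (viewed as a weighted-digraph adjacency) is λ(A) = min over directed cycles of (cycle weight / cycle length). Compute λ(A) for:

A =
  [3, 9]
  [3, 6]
λ(A) = 3

Enumerate directed cycles and compute their means (weight / length). Sample:
  cycle 0 → 0: weight = 3, length = 1, mean = 3/1 ≈ 3.000
  cycle 1 → 1: weight = 6, length = 1, mean = 6/1 ≈ 6.000
  cycle 0 → 1 → 0: weight = 12, length = 2, mean = 12/2 ≈ 6.000
  cycle 1 → 0 → 1: weight = 12, length = 2, mean = 12/2 ≈ 6.000
Minimum mean = 3.000, attained e.g. along the cycle 0 → 0 with weight 3 and length 1. So λ(A) = 3/1 = 3.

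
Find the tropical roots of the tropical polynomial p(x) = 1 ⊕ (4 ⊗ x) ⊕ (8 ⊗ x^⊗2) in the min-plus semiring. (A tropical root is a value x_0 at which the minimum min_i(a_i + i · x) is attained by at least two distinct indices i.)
Roots: {-4, -3}

Each tropical root is a break point of the lower envelope of the lines y = a_i + i · x (there are 3 lines, with slopes 0, 1, ..., 2). Only the lines that attain the minimum somewhere contribute to roots; other lines are dominated. Here the surviving (envelope) indices are i = 2, i = 1, i = 0.
Intersections between consecutive envelope lines give the roots: for adjacent envelope indices i < j the intersection is x = (a_i − a_j) / (j − i). Reading off the sorted break points: {-4, -3}.
Verification: at each break x_0, at least two indices attain the minimum of min_i(a_i + i · x_0).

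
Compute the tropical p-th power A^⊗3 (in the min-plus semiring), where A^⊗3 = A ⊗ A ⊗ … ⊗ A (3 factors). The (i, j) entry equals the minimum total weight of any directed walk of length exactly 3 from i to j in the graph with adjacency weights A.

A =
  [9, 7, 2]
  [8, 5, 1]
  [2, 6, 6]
A^⊗3 =
  [10, 11, 6]
  [8, 10, 5]
  [6, 10, 10]

Each entry (A^⊗3)_ij equals the minimum over all length-3 walks i = v_0 → v_1 → … → v_3 = j of Σ_t A[v_t][v_{t+1}]. For example, for (i, j) = (0, 2) we minimise over 9 possible intermediate vertex sequences; the minimum is 6, attained along the walk 0 → 2 → 0 → 2.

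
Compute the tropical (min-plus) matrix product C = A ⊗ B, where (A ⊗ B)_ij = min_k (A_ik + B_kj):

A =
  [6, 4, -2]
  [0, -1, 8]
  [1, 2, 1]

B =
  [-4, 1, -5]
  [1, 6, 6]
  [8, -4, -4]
A ⊗ B =
  [2, -6, -6]
  [-4, 1, -5]
  [-3, -3, -4]

Apply the min-plus product entry-by-entry:
  C[0][0] = min over k of (A[0][0] + B[0][0] = 6 + -4 = 2, A[0][1] + B[1][0] = 4 + 1 = 5, A[0][2] + B[2][0] = -2 + 8 = 6) = 2 (attained at k = 0)
  C[0][1] = min over k of (A[0][0] + B[0][1] = 6 + 1 = 7, A[0][1] + B[1][1] = 4 + 6 = 10, A[0][2] + B[2][1] = -2 + -4 = -6) = -6 (attained at k = 2)
  C[0][2] = min over k of (A[0][0] + B[0][2] = 6 + -5 = 1, A[0][1] + B[1][2] = 4 + 6 = 10, A[0][2] + B[2][2] = -2 + -4 = -6) = -6 (attained at k = 2)
  C[1][0] = min over k of (A[1][0] + B[0][0] = 0 + -4 = -4, A[1][1] + B[1][0] = -1 + 1 = 0, A[1][2] + B[2][0] = 8 + 8 = 16) = -4 (attained at k = 0)
  C[1][1] = min over k of (A[1][0] + B[0][1] = 0 + 1 = 1, A[1][1] + B[1][1] = -1 + 6 = 5, A[1][2] + B[2][1] = 8 + -4 = 4) = 1 (attained at k = 0)
  C[1][2] = min over k of (A[1][0] + B[0][2] = 0 + -5 = -5, A[1][1] + B[1][2] = -1 + 6 = 5, A[1][2] + B[2][2] = 8 + -4 = 4) = -5 (attained at k = 0)
  C[2][0] = min over k of (A[2][0] + B[0][0] = 1 + -4 = -3, A[2][1] + B[1][0] = 2 + 1 = 3, A[2][2] + B[2][0] = 1 + 8 = 9) = -3 (attained at k = 0)
  C[2][1] = min over k of (A[2][0] + B[0][1] = 1 + 1 = 2, A[2][1] + B[1][1] = 2 + 6 = 8, A[2][2] + B[2][1] = 1 + -4 = -3) = -3 (attained at k = 2)
  C[2][2] = min over k of (A[2][0] + B[0][2] = 1 + -5 = -4, A[2][1] + B[1][2] = 2 + 6 = 8, A[2][2] + B[2][2] = 1 + -4 = -3) = -4 (attained at k = 0)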